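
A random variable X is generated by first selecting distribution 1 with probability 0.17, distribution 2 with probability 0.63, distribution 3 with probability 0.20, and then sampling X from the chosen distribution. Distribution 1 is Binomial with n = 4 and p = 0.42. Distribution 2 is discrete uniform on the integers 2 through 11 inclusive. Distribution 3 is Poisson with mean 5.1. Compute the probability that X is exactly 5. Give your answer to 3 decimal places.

Conditional on each component, P(X = 5): 1: 0; 2: 0.1; 3: 0.175294.
By total probability, P(X = 5) = 0.17·0 + 0.63·0.1 + 0.2·0.175294 = 0.0980589.

0.098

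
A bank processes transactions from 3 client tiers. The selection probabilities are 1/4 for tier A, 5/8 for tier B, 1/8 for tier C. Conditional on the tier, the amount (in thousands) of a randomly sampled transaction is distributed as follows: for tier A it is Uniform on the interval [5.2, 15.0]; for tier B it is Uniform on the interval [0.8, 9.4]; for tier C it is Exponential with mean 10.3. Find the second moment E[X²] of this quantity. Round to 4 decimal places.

74.1342

For each component E[X²] = Var + (mean)², giving A: 110.013; B: 32.1733; C: 212.18.
Overall E[X²] = 0.25·110.013 + 0.625·32.1733 + 0.125·212.18 = 74.1342.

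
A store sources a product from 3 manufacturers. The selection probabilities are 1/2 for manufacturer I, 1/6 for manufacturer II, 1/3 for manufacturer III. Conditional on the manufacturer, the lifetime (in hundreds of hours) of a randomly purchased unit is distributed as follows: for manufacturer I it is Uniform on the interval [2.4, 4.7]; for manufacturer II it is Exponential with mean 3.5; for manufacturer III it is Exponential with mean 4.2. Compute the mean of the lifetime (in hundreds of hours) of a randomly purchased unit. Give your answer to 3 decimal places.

Component means — I: 3.55; II: 3.5; III: 4.2.
E[X] = 0.5·3.55 + 0.166667·3.5 + 0.333333·4.2 = 3.75833.

3.758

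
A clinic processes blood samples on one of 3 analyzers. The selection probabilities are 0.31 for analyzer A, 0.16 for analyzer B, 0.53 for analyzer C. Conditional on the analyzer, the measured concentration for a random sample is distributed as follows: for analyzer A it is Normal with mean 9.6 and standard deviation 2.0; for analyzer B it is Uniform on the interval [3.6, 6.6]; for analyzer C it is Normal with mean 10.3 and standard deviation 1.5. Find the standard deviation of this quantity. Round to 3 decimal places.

2.435

Per component, A: μ=9.6, E[X²]=96.16; B: μ=5.1, E[X²]=26.76; C: μ=10.3, E[X²]=108.34.
E[X] = 0.31·9.6 + 0.16·5.1 + 0.53·10.3 = 9.251.
E[X²] = 0.31·96.16 + 0.16·26.76 + 0.53·108.34 = 91.5114.
Var(X) = E[X²] − (E[X])² = 91.5114 − 85.581 = 5.9304.
SD(X) = √5.9304 = 2.43524.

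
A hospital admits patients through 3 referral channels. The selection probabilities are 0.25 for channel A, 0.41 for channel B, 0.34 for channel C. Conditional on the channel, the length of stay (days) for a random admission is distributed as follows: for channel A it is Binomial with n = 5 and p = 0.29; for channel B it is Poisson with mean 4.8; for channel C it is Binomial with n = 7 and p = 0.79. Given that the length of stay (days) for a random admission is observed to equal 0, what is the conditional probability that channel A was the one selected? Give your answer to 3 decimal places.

Likelihoods P(X=0 | ·): A: 0.180423; B: 0.00822975; C: 1.80109e-05.
Posterior ∝ prior × likelihood. Numerator for A: 0.25·0.180423 = 0.0451057.
Normalizing constant: 0.25·0.180423 + 0.41·0.00822975 + 0.34·1.80109e-05 = 0.0484861.
P(A | observation) = 0.0451057 / 0.0484861 = 0.930283.

0.930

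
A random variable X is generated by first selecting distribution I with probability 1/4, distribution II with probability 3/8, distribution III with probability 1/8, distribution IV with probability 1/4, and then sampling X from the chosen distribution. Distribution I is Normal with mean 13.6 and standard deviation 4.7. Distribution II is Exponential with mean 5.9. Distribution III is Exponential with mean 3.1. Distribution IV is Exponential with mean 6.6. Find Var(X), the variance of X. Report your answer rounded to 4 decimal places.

Per component, I: μ=13.6, E[X²]=207.05; II: μ=5.9, E[X²]=69.62; III: μ=3.1, E[X²]=19.22; IV: μ=6.6, E[X²]=87.12.
E[X] = 0.25·13.6 + 0.375·5.9 + 0.125·3.1 + 0.25·6.6 = 7.65.
E[X²] = 0.25·207.05 + 0.375·69.62 + 0.125·19.22 + 0.25·87.12 = 102.052.
Var(X) = E[X²] − (E[X])² = 102.052 − 58.5225 = 43.53.

43.5300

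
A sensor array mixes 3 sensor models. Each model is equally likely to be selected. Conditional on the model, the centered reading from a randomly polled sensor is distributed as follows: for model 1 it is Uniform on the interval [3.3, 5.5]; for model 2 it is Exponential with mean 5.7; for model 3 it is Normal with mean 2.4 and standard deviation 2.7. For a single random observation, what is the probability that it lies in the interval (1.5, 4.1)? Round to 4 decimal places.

0.3371

Conditional on each model, P(1.5 < X < 4.1): 1: 0.363636; 2: 0.281527; 3: 0.36609.
By total probability, P(1.5 < X < 4.1) = 0.333333·0.363636 + 0.333333·0.281527 + 0.333333·0.36609 = 0.337084.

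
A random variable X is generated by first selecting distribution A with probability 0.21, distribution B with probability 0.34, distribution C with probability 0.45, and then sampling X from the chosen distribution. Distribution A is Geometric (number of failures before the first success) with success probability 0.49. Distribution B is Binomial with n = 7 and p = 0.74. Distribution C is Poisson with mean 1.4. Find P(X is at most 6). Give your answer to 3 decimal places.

Conditional on each component, P(X ≤ 6): A: 0.991026; B: 0.878487; C: 0.999378.
By total probability, P(X ≤ 6) = 0.21·0.991026 + 0.34·0.878487 + 0.45·0.999378 = 0.956521.

0.957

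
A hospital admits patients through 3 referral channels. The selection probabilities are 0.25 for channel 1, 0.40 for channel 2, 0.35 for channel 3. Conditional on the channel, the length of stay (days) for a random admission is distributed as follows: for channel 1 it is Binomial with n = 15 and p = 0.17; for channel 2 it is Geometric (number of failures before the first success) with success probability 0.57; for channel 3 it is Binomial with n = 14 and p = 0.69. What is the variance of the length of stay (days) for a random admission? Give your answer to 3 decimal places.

Per component, 1: μ=2.55, E[X²]=8.619; 2: μ=0.754386, E[X²]=1.89258; 3: μ=9.66, E[X²]=96.3102.
E[X] = 0.25·2.55 + 0.4·0.754386 + 0.35·9.66 = 4.32025.
E[X²] = 0.25·8.619 + 0.4·1.89258 + 0.35·96.3102 = 36.6204.
Var(X) = E[X²] − (E[X])² = 36.6204 − 18.6646 = 17.9558.

17.956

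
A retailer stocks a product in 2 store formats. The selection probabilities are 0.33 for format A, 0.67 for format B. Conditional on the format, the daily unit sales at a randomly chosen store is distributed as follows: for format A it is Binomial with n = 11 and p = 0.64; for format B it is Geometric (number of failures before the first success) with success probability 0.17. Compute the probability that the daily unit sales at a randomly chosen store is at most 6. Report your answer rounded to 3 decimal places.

Conditional on each format, P(X ≤ 6): A: 0.358101; B: 0.728639.
By total probability, P(X ≤ 6) = 0.33·0.358101 + 0.67·0.728639 = 0.606362.

0.606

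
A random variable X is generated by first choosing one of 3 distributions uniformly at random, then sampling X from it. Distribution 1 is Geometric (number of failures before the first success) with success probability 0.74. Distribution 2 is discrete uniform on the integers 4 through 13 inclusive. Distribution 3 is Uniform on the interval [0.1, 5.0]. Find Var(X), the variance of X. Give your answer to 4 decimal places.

Per component, 1: μ=0.351351, E[X²]=0.598247; 2: μ=8.5, E[X²]=80.5; 3: μ=2.55, E[X²]=8.50333.
E[X] = 0.333333·0.351351 + 0.333333·8.5 + 0.333333·2.55 = 3.80045.
E[X²] = 0.333333·0.598247 + 0.333333·80.5 + 0.333333·8.50333 = 29.8672.
Var(X) = E[X²] − (E[X])² = 29.8672 − 14.4434 = 15.4238.

15.4238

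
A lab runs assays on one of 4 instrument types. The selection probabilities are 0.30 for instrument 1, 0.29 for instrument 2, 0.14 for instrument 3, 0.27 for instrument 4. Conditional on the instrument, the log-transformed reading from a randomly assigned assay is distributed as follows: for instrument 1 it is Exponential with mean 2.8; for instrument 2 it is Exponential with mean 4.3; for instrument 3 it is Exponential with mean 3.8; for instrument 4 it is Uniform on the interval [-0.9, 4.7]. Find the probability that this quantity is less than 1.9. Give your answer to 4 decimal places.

0.4415

Conditional on each instrument, P(X < 1.9): 1: 0.492659; 2: 0.357161; 3: 0.393469; 4: 0.5.
By total probability, P(X < 1.9) = 0.3·0.492659 + 0.29·0.357161 + 0.14·0.393469 + 0.27·0.5 = 0.44146.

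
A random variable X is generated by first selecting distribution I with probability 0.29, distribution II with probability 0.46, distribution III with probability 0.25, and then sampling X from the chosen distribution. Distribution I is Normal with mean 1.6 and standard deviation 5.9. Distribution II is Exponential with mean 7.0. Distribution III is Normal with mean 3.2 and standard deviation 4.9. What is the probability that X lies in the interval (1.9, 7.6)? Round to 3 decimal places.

0.395

Conditional on each component, P(1.9 < X < 7.6): I: 0.325135; II: 0.424629; III: 0.42001.
By total probability, P(1.9 < X < 7.6) = 0.29·0.325135 + 0.46·0.424629 + 0.25·0.42001 = 0.394621.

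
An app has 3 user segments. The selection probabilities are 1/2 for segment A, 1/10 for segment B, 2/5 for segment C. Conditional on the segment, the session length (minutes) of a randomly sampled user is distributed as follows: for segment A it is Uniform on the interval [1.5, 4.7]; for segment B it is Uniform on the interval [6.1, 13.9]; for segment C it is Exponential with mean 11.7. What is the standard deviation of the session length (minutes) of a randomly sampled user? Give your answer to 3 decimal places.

Per component, A: μ=3.1, E[X²]=10.4633; B: μ=10, E[X²]=105.07; C: μ=11.7, E[X²]=273.78.
E[X] = 0.5·3.1 + 0.1·10 + 0.4·11.7 = 7.23.
E[X²] = 0.5·10.4633 + 0.1·105.07 + 0.4·273.78 = 125.251.
Var(X) = E[X²] − (E[X])² = 125.251 − 52.2729 = 72.9778.
SD(X) = √72.9778 = 8.5427.

8.543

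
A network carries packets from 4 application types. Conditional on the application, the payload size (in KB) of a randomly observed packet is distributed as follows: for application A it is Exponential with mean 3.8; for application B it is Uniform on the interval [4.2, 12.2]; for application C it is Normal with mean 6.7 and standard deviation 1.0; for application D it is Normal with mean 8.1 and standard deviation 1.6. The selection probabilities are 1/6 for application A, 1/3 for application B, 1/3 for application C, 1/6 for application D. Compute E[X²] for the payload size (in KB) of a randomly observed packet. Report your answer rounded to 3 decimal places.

For each component E[X²] = Var + (mean)², giving A: 28.88; B: 72.5733; C: 45.89; D: 68.17.
Overall E[X²] = 0.166667·28.88 + 0.333333·72.5733 + 0.333333·45.89 + 0.166667·68.17 = 55.6628.

55.663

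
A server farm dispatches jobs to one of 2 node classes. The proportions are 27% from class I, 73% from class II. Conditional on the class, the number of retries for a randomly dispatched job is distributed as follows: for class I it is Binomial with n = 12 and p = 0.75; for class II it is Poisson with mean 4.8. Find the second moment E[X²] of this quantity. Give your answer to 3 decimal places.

For each component E[X²] = Var + (mean)², giving I: 83.25; II: 27.84.
Overall E[X²] = 0.27·83.25 + 0.73·27.84 = 42.8007.

42.801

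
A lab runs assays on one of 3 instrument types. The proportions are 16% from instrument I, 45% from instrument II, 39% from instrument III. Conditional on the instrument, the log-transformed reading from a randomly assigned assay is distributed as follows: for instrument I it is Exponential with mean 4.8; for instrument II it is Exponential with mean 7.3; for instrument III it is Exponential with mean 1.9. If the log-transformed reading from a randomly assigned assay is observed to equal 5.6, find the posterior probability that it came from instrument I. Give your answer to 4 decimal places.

Likelihoods f(5.6 | ·): I: 0.0648757; II: 0.0636092; III: 0.0276198.
Posterior ∝ prior × likelihood. Numerator for I: 0.16·0.0648757 = 0.0103801.
Normalizing constant: 0.16·0.0648757 + 0.45·0.0636092 + 0.39·0.0276198 = 0.049776.
P(I | observation) = 0.0103801 / 0.049776 = 0.208537.

0.2085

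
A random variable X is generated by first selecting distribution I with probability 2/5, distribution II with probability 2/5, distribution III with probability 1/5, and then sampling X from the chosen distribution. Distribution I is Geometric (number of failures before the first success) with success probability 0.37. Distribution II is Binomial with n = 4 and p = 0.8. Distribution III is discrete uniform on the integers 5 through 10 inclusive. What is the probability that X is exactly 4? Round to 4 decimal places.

Conditional on each component, P(X = 4): I: 0.058286; II: 0.4096; III: 0.
By total probability, P(X = 4) = 0.4·0.058286 + 0.4·0.4096 + 0.2·0 = 0.187154.

0.1872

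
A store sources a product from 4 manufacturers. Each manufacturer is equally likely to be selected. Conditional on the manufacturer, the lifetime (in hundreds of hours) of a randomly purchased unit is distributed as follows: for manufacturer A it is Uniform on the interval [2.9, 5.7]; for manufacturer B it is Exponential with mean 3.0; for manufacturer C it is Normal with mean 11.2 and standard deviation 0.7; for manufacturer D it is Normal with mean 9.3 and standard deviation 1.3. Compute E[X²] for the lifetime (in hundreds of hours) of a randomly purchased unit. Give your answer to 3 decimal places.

For each component E[X²] = Var + (mean)², giving A: 19.1433; B: 18; C: 125.93; D: 88.18.
Overall E[X²] = 0.25·19.1433 + 0.25·18 + 0.25·125.93 + 0.25·88.18 = 62.8133.

62.813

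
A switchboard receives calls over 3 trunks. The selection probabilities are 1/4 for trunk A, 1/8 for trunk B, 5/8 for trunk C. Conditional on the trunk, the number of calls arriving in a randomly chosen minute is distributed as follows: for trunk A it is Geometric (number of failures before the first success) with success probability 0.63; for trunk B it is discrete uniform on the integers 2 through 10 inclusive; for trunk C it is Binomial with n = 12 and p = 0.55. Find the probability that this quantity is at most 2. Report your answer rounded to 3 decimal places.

0.256

Conditional on each trunk, P(X ≤ 2): A: 0.949347; B: 0.111111; C: 0.00787846.
By total probability, P(X ≤ 2) = 0.25·0.949347 + 0.125·0.111111 + 0.625·0.00787846 = 0.25615.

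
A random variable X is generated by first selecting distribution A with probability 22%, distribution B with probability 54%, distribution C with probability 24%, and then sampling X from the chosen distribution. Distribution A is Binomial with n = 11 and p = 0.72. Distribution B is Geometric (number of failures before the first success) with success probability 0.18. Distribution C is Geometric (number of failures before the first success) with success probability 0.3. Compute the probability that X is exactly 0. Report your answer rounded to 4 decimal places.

Conditional on each component, P(X = 0): A: 8.29351e-07; B: 0.18; C: 0.3.
By total probability, P(X = 0) = 0.22·8.29351e-07 + 0.54·0.18 + 0.24·0.3 = 0.1692.

0.1692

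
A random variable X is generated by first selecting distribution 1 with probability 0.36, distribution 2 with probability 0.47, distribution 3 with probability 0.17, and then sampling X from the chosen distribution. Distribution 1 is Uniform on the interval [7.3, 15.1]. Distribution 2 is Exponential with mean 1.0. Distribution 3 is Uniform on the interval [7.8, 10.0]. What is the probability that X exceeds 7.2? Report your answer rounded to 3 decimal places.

0.530

Conditional on each component, P(X > 7.2): 1: 1; 2: 0.000746586; 3: 1.
By total probability, P(X > 7.2) = 0.36·1 + 0.47·0.000746586 + 0.17·1 = 0.530351.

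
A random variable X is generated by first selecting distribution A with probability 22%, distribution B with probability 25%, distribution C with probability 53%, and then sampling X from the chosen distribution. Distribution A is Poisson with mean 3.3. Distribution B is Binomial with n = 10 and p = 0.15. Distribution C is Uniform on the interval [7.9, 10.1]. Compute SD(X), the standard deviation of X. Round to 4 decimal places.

Per component, A: μ=3.3, E[X²]=14.19; B: μ=1.5, E[X²]=3.525; C: μ=9, E[X²]=81.4033.
E[X] = 0.22·3.3 + 0.25·1.5 + 0.53·9 = 5.871.
E[X²] = 0.22·14.19 + 0.25·3.525 + 0.53·81.4033 = 47.1468.
Var(X) = E[X²] − (E[X])² = 47.1468 − 34.4686 = 12.6782.
SD(X) = √12.6782 = 3.56064.

3.5606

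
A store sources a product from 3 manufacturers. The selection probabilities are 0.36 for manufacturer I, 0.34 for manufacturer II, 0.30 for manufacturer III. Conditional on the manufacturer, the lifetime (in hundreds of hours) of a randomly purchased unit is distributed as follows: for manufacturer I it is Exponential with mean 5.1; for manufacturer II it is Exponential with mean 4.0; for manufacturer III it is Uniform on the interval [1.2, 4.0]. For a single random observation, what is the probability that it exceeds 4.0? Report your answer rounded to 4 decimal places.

0.2894

Conditional on each manufacturer, P(X > 4.0): I: 0.456433; II: 0.367879; III: 0.
By total probability, P(X > 4.0) = 0.36·0.456433 + 0.34·0.367879 + 0.3·0 = 0.289395.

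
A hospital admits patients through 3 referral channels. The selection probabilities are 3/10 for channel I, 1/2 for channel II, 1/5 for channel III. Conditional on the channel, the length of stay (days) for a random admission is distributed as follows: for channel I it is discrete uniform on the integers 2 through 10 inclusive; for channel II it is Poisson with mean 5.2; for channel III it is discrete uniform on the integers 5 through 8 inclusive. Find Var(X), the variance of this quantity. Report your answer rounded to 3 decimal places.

5.130

Per component, I: μ=6, E[X²]=42.6667; II: μ=5.2, E[X²]=32.24; III: μ=6.5, E[X²]=43.5.
E[X] = 0.3·6 + 0.5·5.2 + 0.2·6.5 = 5.7.
E[X²] = 0.3·42.6667 + 0.5·32.24 + 0.2·43.5 = 37.62.
Var(X) = E[X²] − (E[X])² = 37.62 − 32.49 = 5.13.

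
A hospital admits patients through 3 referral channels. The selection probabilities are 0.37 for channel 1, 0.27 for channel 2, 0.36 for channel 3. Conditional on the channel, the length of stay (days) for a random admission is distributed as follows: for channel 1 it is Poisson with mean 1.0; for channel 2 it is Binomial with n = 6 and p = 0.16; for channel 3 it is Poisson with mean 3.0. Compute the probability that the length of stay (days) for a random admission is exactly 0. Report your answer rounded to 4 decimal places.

Conditional on each channel, P(X = 0): 1: 0.367879; 2: 0.351298; 3: 0.0497871.
By total probability, P(X = 0) = 0.37·0.367879 + 0.27·0.351298 + 0.36·0.0497871 = 0.248889.

0.2489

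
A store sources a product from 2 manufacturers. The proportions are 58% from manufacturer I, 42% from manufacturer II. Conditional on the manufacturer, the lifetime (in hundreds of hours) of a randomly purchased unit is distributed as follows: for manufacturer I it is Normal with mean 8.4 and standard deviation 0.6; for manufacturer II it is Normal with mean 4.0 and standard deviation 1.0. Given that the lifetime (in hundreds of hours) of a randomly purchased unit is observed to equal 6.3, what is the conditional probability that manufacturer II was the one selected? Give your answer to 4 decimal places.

0.9338

Likelihoods f(6.3 | ·): I: 0.00145447; II: 0.028327.
Posterior ∝ prior × likelihood. Numerator for II: 0.42·0.028327 = 0.0118974.
Normalizing constant: 0.58·0.00145447 + 0.42·0.028327 = 0.0127409.
P(II | observation) = 0.0118974 / 0.0127409 = 0.933789.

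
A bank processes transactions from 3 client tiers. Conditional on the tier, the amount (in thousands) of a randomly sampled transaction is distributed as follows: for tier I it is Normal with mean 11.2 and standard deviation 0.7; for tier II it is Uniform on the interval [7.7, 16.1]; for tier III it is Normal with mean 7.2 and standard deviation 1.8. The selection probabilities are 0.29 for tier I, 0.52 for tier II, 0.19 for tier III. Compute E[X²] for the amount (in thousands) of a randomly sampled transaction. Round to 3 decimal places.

123.680

For each component E[X²] = Var + (mean)², giving I: 125.93; II: 147.49; III: 55.08.
Overall E[X²] = 0.29·125.93 + 0.52·147.49 + 0.19·55.08 = 123.68.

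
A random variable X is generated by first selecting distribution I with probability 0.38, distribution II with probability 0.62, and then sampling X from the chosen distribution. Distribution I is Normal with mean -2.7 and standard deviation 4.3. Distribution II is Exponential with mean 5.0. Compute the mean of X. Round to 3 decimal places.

Component means — I: -2.7; II: 5.
E[X] = 0.38·-2.7 + 0.62·5 = 2.074.

2.074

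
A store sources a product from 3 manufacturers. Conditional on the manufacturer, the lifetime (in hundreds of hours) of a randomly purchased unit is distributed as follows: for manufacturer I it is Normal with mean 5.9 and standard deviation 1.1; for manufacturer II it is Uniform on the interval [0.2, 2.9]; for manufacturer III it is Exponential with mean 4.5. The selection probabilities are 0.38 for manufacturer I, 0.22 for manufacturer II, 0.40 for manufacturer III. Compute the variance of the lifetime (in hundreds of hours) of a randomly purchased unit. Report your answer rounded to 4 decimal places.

11.3391

Per component, I: μ=5.9, E[X²]=36.02; II: μ=1.55, E[X²]=3.01; III: μ=4.5, E[X²]=40.5.
E[X] = 0.38·5.9 + 0.22·1.55 + 0.4·4.5 = 4.383.
E[X²] = 0.38·36.02 + 0.22·3.01 + 0.4·40.5 = 30.5498.
Var(X) = E[X²] − (E[X])² = 30.5498 − 19.2107 = 11.3391.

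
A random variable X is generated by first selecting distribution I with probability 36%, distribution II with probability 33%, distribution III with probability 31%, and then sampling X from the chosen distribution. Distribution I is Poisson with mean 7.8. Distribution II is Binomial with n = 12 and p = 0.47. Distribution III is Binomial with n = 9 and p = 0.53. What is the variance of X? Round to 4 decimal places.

Per component, I: μ=7.8, E[X²]=68.64; II: μ=5.64, E[X²]=34.7988; III: μ=4.77, E[X²]=24.9948.
E[X] = 0.36·7.8 + 0.33·5.64 + 0.31·4.77 = 6.1479.
E[X²] = 0.36·68.64 + 0.33·34.7988 + 0.31·24.9948 = 43.9424.
Var(X) = E[X²] − (E[X])² = 43.9424 − 37.7967 = 6.14572.

6.1457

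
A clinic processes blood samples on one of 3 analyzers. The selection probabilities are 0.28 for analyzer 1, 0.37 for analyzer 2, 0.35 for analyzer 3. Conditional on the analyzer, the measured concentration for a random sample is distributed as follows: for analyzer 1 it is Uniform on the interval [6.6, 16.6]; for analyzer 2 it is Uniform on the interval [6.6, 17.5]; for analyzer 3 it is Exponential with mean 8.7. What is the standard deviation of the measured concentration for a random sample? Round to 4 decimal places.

Per component, 1: μ=11.6, E[X²]=142.893; 2: μ=12.05, E[X²]=155.103; 3: μ=8.7, E[X²]=151.38.
E[X] = 0.28·11.6 + 0.37·12.05 + 0.35·8.7 = 10.7515.
E[X²] = 0.28·142.893 + 0.37·155.103 + 0.35·151.38 = 150.381.
Var(X) = E[X²] − (E[X])² = 150.381 − 115.595 = 34.7866.
SD(X) = √34.7866 = 5.89802.

5.8980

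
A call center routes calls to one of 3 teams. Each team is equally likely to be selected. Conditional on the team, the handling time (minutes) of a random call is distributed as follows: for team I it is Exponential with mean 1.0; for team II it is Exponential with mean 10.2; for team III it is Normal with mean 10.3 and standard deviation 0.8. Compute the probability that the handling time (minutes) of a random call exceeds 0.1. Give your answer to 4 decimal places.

Conditional on each team, P(X > 0.1): I: 0.904837; II: 0.990244; III: 1.
By total probability, P(X > 0.1) = 0.333333·0.904837 + 0.333333·0.990244 + 0.333333·1 = 0.965027.

0.9650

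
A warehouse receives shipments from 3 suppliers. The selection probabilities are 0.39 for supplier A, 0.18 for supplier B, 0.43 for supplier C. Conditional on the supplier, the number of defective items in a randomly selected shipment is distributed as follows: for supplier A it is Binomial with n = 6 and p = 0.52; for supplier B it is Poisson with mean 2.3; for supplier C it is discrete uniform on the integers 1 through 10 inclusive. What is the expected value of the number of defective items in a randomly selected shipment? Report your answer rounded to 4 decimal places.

Component means — A: 3.12; B: 2.3; C: 5.5.
E[X] = 0.39·3.12 + 0.18·2.3 + 0.43·5.5 = 3.9958.

3.9958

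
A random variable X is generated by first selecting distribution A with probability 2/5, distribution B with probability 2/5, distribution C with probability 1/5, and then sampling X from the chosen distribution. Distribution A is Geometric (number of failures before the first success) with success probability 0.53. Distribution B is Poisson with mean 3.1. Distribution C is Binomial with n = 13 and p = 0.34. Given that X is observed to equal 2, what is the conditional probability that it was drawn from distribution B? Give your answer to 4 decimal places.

0.5693

Likelihoods P(X=2 | ·): A: 0.117077; B: 0.216461; C: 0.0933331.
Posterior ∝ prior × likelihood. Numerator for B: 0.4·0.216461 = 0.0865846.
Normalizing constant: 0.4·0.117077 + 0.4·0.216461 + 0.2·0.0933331 = 0.152082.
P(B | observation) = 0.0865846 / 0.152082 = 0.569328.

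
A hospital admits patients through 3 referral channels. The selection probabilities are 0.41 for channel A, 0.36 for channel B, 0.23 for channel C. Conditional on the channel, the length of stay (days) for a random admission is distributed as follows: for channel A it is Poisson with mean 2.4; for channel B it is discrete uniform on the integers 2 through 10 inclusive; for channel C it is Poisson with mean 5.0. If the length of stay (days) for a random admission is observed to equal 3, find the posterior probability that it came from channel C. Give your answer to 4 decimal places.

0.2044

Likelihoods P(X=3 | ·): A: 0.209014; B: 0.111111; C: 0.140374.
Posterior ∝ prior × likelihood. Numerator for C: 0.23·0.140374 = 0.032286.
Normalizing constant: 0.41·0.209014 + 0.36·0.111111 + 0.23·0.140374 = 0.157982.
P(C | observation) = 0.032286 / 0.157982 = 0.204365.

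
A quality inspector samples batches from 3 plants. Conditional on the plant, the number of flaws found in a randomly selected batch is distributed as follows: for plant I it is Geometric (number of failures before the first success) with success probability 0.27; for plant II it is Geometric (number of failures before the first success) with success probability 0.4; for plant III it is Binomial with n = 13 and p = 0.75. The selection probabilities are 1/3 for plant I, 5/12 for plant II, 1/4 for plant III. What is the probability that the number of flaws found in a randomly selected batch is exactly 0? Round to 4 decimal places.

Conditional on each plant, P(X = 0): I: 0.27; II: 0.4; III: 1.49012e-08.
By total probability, P(X = 0) = 0.333333·0.27 + 0.416667·0.4 + 0.25·1.49012e-08 = 0.256667.

0.2567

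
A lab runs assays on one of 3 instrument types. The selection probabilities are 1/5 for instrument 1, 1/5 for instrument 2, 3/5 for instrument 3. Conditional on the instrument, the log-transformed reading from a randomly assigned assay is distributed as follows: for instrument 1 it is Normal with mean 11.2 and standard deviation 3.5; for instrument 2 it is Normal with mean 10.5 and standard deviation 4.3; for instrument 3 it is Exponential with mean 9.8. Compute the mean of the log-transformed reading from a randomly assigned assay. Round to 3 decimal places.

Component means — 1: 11.2; 2: 10.5; 3: 9.8.
E[X] = 0.2·11.2 + 0.2·10.5 + 0.6·9.8 = 10.22.

10.220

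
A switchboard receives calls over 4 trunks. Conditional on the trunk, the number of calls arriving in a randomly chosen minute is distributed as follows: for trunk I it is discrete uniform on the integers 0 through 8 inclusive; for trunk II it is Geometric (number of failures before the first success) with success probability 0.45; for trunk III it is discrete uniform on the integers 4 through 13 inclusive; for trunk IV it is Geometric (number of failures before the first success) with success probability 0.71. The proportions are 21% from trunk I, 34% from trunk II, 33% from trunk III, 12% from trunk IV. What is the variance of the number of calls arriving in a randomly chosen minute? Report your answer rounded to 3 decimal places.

15.957

Per component, I: μ=4, E[X²]=22.6667; II: μ=1.22222, E[X²]=4.20988; III: μ=8.5, E[X²]=80.5; IV: μ=0.408451, E[X²]=0.742115.
E[X] = 0.21·4 + 0.34·1.22222 + 0.33·8.5 + 0.12·0.408451 = 4.10957.
E[X²] = 0.21·22.6667 + 0.34·4.20988 + 0.33·80.5 + 0.12·0.742115 = 32.8454.
Var(X) = E[X²] − (E[X])² = 32.8454 − 16.8886 = 15.9568.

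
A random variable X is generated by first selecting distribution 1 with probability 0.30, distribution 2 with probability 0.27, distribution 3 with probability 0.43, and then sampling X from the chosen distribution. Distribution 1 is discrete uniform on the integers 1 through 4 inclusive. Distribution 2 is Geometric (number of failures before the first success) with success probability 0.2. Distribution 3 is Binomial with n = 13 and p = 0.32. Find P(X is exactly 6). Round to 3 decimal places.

0.067

Conditional on each component, P(X = 6): 1: 0; 2: 0.0524288; 3: 0.123874.
By total probability, P(X = 6) = 0.3·0 + 0.27·0.0524288 + 0.43·0.123874 = 0.0674215.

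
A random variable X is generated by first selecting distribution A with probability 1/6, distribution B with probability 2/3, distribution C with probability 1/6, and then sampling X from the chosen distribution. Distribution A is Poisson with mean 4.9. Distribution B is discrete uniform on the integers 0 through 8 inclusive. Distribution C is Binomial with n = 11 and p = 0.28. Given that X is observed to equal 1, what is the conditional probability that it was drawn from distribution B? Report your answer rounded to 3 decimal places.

0.745

Likelihoods P(X=1 | ·): A: 0.0364883; B: 0.111111; C: 0.115312.
Posterior ∝ prior × likelihood. Numerator for B: 0.666667·0.111111 = 0.0740741.
Normalizing constant: 0.166667·0.0364883 + 0.666667·0.111111 + 0.166667·0.115312 = 0.0993742.
P(B | observation) = 0.0740741 / 0.0993742 = 0.745406.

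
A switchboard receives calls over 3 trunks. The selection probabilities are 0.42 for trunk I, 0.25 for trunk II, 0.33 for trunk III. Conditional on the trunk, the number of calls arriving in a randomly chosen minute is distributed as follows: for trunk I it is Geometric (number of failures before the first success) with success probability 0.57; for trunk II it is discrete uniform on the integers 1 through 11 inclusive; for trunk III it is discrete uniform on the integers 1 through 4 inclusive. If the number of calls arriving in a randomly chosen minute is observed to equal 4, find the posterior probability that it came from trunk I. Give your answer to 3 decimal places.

Likelihoods P(X=4 | ·): I: 0.0194872; II: 0.0909091; III: 0.25.
Posterior ∝ prior × likelihood. Numerator for I: 0.42·0.0194872 = 0.00818461.
Normalizing constant: 0.42·0.0194872 + 0.25·0.0909091 + 0.33·0.25 = 0.113412.
P(I | observation) = 0.00818461 / 0.113412 = 0.0721671.

0.072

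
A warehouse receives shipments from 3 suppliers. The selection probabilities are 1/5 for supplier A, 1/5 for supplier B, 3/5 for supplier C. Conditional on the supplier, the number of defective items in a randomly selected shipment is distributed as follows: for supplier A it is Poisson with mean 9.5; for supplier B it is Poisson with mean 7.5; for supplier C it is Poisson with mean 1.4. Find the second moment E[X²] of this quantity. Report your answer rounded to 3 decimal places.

For each component E[X²] = Var + (mean)², giving A: 99.75; B: 63.75; C: 3.36.
Overall E[X²] = 0.2·99.75 + 0.2·63.75 + 0.6·3.36 = 34.716.

34.716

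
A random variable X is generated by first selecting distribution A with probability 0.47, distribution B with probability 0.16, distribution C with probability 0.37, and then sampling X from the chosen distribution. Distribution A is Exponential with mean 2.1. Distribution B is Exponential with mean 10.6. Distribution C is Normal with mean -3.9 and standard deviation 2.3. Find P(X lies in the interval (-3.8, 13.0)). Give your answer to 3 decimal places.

0.761

Conditional on each component, P(-3.8 < X < 13.0): A: 0.997951; B: 0.706658; C: 0.48266.
By total probability, P(-3.8 < X < 13.0) = 0.47·0.997951 + 0.16·0.706658 + 0.37·0.48266 = 0.760687.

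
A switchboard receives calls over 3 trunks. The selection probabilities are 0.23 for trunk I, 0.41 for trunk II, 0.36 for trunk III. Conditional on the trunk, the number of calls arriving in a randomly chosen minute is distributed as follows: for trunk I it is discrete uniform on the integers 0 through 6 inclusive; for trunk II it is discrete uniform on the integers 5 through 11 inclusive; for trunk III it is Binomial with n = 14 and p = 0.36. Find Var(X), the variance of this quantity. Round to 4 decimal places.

7.7165

Per component, I: μ=3, E[X²]=13; II: μ=8, E[X²]=68; III: μ=5.04, E[X²]=28.6272.
E[X] = 0.23·3 + 0.41·8 + 0.36·5.04 = 5.7844.
E[X²] = 0.23·13 + 0.41·68 + 0.36·28.6272 = 41.1758.
Var(X) = E[X²] − (E[X])² = 41.1758 − 33.4593 = 7.71651.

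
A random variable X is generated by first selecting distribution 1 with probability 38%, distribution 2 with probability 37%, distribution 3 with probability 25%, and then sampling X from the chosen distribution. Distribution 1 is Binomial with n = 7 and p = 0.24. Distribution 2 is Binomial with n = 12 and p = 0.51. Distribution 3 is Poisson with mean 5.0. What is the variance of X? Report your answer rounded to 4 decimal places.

6.7796

Per component, 1: μ=1.68, E[X²]=4.0992; 2: μ=6.12, E[X²]=40.4532; 3: μ=5, E[X²]=30.
E[X] = 0.38·1.68 + 0.37·6.12 + 0.25·5 = 4.1528.
E[X²] = 0.38·4.0992 + 0.37·40.4532 + 0.25·30 = 24.0254.
Var(X) = E[X²] − (E[X])² = 24.0254 − 17.2457 = 6.77963.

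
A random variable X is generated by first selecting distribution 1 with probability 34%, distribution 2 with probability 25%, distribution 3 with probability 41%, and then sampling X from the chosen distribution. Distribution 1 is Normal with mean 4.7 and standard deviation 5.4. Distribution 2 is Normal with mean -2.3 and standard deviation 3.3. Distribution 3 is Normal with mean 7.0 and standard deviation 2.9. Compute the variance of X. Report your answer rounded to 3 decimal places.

29.853

Per component, 1: μ=4.7, E[X²]=51.25; 2: μ=-2.3, E[X²]=16.18; 3: μ=7, E[X²]=57.41.
E[X] = 0.34·4.7 + 0.25·-2.3 + 0.41·7 = 3.893.
E[X²] = 0.34·51.25 + 0.25·16.18 + 0.41·57.41 = 45.0081.
Var(X) = E[X²] − (E[X])² = 45.0081 − 15.1554 = 29.8527.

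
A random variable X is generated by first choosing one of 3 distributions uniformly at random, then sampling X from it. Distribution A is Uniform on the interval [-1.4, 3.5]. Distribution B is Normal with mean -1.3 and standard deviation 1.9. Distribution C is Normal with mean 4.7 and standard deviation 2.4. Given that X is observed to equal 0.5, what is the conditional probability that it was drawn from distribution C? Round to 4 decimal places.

Likelihoods f(0.5 | ·): A: 0.204082; B: 0.13405; C: 0.0359489.
Posterior ∝ prior × likelihood. Numerator for C: 0.333333·0.0359489 = 0.011983.
Normalizing constant: 0.333333·0.204082 + 0.333333·0.13405 + 0.333333·0.0359489 = 0.124693.
P(C | observation) = 0.011983 / 0.124693 = 0.0960994.

0.0961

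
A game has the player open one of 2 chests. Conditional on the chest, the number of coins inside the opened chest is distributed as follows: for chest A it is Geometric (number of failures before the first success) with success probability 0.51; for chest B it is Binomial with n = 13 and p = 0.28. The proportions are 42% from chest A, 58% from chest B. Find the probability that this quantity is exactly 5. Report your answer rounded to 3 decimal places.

0.099

Conditional on each chest, P(X = 5): A: 0.0144062; B: 0.159966.
By total probability, P(X = 5) = 0.42·0.0144062 + 0.58·0.159966 = 0.0988311.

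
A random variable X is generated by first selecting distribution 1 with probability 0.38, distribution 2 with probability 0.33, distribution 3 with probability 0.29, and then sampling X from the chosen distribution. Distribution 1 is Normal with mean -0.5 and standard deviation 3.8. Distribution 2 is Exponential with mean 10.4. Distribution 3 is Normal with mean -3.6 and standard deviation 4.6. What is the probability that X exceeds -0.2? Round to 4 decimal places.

0.5747

Conditional on each component, P(X > -0.2): 1: 0.468537; 2: 1; 3: 0.229914.
By total probability, P(X > -0.2) = 0.38·0.468537 + 0.33·1 + 0.29·0.229914 = 0.574719.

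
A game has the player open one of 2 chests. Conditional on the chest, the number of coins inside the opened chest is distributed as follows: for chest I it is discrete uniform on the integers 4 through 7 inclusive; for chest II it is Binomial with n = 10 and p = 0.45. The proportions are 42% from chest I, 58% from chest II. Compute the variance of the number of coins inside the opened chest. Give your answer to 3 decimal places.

Per component, I: μ=5.5, E[X²]=31.5; II: μ=4.5, E[X²]=22.725.
E[X] = 0.42·5.5 + 0.58·4.5 = 4.92.
E[X²] = 0.42·31.5 + 0.58·22.725 = 26.4105.
Var(X) = E[X²] − (E[X])² = 26.4105 − 24.2064 = 2.2041.

2.204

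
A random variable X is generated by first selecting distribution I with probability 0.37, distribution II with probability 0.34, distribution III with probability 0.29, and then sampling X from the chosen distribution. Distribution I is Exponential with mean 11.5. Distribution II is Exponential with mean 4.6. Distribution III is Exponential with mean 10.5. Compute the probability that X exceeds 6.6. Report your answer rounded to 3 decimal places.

0.444

Conditional on each component, P(X > 6.6): I: 0.563317; II: 0.238167; III: 0.533353.
By total probability, P(X > 6.6) = 0.37·0.563317 + 0.34·0.238167 + 0.29·0.533353 = 0.444076.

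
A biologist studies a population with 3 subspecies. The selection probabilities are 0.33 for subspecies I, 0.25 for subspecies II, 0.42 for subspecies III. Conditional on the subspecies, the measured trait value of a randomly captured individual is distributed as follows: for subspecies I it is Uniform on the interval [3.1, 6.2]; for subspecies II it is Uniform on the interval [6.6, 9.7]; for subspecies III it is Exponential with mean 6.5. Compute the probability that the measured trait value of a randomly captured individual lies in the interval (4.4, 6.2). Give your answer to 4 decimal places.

Conditional on each subspecies, P(4.4 < X < 6.2): I: 0.580645; II: 0; III: 0.122922.
By total probability, P(4.4 < X < 6.2) = 0.33·0.580645 + 0.25·0 + 0.42·0.122922 = 0.24324.

0.2432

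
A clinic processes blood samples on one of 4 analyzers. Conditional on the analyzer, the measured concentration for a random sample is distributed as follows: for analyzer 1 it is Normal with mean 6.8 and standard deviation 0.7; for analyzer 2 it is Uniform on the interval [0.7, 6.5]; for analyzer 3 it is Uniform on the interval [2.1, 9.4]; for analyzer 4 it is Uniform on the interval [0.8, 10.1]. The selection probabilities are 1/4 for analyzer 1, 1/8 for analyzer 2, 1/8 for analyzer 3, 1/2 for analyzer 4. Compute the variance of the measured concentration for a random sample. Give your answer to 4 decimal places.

5.5058

Per component, 1: μ=6.8, E[X²]=46.73; 2: μ=3.6, E[X²]=15.7633; 3: μ=5.75, E[X²]=37.5033; 4: μ=5.45, E[X²]=36.91.
E[X] = 0.25·6.8 + 0.125·3.6 + 0.125·5.75 + 0.5·5.45 = 5.59375.
E[X²] = 0.25·46.73 + 0.125·15.7633 + 0.125·37.5033 + 0.5·36.91 = 36.7958.
Var(X) = E[X²] − (E[X])² = 36.7958 − 31.29 = 5.50579.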